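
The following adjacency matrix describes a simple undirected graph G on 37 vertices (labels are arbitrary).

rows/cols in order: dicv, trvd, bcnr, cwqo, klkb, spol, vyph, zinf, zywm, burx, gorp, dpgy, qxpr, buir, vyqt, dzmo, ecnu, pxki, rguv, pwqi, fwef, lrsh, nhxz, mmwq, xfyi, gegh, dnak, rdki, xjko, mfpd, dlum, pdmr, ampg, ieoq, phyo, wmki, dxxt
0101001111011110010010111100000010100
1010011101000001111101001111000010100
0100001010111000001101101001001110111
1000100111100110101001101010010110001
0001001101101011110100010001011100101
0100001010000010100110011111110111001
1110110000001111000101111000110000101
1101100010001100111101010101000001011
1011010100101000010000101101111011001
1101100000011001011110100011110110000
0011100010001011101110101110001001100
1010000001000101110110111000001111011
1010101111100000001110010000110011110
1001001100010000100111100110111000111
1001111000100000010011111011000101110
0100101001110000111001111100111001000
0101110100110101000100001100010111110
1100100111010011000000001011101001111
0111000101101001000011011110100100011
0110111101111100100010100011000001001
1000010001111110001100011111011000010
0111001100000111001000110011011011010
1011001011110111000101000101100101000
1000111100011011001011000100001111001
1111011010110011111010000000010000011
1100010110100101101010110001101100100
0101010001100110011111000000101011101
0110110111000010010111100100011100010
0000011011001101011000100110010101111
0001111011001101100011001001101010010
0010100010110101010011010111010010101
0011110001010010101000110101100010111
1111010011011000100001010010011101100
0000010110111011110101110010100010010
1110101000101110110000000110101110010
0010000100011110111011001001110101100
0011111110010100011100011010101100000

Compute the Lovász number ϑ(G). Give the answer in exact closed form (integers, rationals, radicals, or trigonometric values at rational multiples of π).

N(pwqi) = {trvd, bcnr, klkb, spol, vyph, zinf, burx, gorp, dpgy, qxpr, buir, ecnu, fwef, nhxz, dnak, rdki, ieoq, dxxt}, |N(pwqi)| = 18.
deg(fwef) = 18; N(fwef) = {dicv, spol, burx, gorp, dpgy, qxpr, buir, vyqt, rguv, pwqi, mmwq, xfyi, gegh, dnak, rdki, mfpd, dlum, wmki}.
Vertex qxpr has 18 neighbors: dicv, bcnr, klkb, vyph, zinf, zywm, burx, gorp, rguv, pwqi, fwef, mmwq, xjko, mfpd, ampg, ieoq, phyo, wmki.
Vertex vyqt has 18 neighbors: dicv, cwqo, klkb, spol, vyph, gorp, pxki, fwef, lrsh, nhxz, mmwq, xfyi, dnak, rdki, pdmr, ieoq, phyo, wmki.
G on 37 vertices is 18-regular; strongly regular (37,18,8,9).
The 3 distinct eigenvalues: [18.0, 2.5414, -3.5414].
λ_max=18, λ_min=-sqrt(37)/2 - 1/2; ϑ = −37·λ_min/(λ_max−λ_min) = sqrt(37).
ϑ(G) ≈ 6.082762530.

sqrt(37)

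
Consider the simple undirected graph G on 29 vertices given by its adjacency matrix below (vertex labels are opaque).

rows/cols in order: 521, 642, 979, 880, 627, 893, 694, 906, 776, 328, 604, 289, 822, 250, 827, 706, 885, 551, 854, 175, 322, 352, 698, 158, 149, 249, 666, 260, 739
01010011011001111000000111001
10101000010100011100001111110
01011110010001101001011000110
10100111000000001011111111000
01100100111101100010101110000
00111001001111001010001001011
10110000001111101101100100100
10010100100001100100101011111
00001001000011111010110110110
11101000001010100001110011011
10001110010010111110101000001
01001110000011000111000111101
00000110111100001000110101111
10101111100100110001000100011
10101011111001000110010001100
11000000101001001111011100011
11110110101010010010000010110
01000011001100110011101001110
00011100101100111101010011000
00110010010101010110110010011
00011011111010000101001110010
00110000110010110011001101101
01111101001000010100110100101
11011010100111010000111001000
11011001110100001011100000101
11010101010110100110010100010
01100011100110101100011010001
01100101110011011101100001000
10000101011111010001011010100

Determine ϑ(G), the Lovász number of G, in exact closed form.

Vertex 352 has 14 neighbors: 979, 880, 776, 328, 822, 827, 706, 854, 175, 698, 158, 249, 666, 739.
Vertex 822 has 14 neighbors: 893, 694, 776, 328, 604, 289, 885, 322, 352, 158, 249, 666, 260, 739.
Vertex 893 has 14 neighbors: 979, 880, 627, 906, 604, 289, 822, 250, 885, 854, 698, 249, 260, 739.
N(328) = {521, 642, 979, 627, 604, 822, 827, 175, 322, 352, 149, 249, 260, 739}, |N(328)| = 14.
Regular of degree 14 on 29 vertices: strongly regular (29,14,6,7).
spec(A) ≈ [14.0, 2.193, -3.193] (distinct, 3 d.p.).
λ_max=14, λ_min=-sqrt(29)/2 - 1/2; ϑ = −29·λ_min/(λ_max−λ_min) = sqrt(29).
= 5.385165… (decimal).

sqrt(29)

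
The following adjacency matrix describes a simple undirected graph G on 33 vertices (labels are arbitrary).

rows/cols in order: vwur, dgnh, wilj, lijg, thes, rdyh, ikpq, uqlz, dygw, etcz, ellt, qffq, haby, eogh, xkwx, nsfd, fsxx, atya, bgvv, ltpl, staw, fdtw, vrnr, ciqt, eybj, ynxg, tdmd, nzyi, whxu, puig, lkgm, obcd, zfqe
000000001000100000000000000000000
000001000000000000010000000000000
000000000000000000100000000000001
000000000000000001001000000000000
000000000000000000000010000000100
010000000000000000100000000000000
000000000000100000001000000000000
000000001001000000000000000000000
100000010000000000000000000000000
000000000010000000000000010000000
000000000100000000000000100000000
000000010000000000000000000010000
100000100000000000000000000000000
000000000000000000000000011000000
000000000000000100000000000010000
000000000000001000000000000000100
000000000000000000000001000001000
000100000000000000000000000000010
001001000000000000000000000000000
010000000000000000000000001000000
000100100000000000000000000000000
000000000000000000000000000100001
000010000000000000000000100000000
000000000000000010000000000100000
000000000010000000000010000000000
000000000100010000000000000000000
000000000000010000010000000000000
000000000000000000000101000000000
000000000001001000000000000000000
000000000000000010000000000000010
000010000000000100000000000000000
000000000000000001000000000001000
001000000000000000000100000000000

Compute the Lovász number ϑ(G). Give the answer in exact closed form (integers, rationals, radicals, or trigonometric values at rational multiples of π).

33*cos(pi/33)/(cos(pi/33) + 1)

deg(qffq) = 2; N(qffq) = {uqlz, whxu}.
N(eybj) = {ellt, vrnr}, |N(eybj)| = 2.
N(bgvv) = {wilj, rdyh}, |N(bgvv)| = 2.
deg(staw) = 2; N(staw) = {lijg, ikpq}.
G on 33 vertices is 2-regular; a single 33-cycle (edge-transitive).
spec(A) ≈ [2.0, 1.9639, 1.8567, 1.6825, 1.4475, 1.1601, 0.8308, 0.4715, 0.0952, -0.2846, -0.6541, -1.0, -1.3097, -1.5721, -1.7777, -1.919, -1.9909] (distinct, 4 d.p.).
Lovász: ϑ = −33(-2*cos(pi/33))/(2+-(-1)*2*cos(pi/33)) = 33*cos(pi/33)/(cos(pi/33) + 1).
= 16.462558592… (decimal).
Check 16 ≤ 33*cos(pi/33)/(cos(pi/33) + 1) ≤ 17: both strict.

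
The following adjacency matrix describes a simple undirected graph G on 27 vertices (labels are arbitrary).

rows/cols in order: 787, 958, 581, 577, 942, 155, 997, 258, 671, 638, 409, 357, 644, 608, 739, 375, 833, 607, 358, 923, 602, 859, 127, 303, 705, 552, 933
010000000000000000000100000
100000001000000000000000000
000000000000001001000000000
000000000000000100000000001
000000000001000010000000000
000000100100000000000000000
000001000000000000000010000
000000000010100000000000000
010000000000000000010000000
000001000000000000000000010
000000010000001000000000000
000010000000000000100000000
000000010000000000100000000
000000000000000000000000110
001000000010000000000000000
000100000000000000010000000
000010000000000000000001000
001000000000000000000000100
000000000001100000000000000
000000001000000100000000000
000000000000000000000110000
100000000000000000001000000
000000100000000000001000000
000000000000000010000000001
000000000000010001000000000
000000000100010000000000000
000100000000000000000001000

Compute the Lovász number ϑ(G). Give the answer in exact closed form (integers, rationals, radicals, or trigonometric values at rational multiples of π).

27*cos(pi/27)/(cos(pi/27) + 1)

deg(357) = 2; N(357) = {942, 358}.
deg(358) = 2; N(358) = {357, 644}.
deg(155) = 2; N(155) = {997, 638}.
Vertex 638 has 2 neighbors: 155, 552.
Regular of degree 2 on 27 vertices: connected 2-regular on 27 ⇒ C_{27}.
spec(A) ≈ [2.0, 1.94609, 1.787265, 1.532089, 1.194317, 0.79216, 0.347296, -0.11629, -0.573606, -1.0, -1.372483, -1.670976, -1.879385, -1.986477] (distinct, 6 d.p.).
ϑ = −N·λ_min/(λ_max−λ_min) = −27·(-2*cos(pi/27))/(2−(-2*cos(pi/27))) = 27*cos(pi/27)/(cos(pi/27) + 1).
ϑ(G) ≈ 13.45420.
Check 13 ≤ 27*cos(pi/27)/(cos(pi/27) + 1) ≤ 14: both strict.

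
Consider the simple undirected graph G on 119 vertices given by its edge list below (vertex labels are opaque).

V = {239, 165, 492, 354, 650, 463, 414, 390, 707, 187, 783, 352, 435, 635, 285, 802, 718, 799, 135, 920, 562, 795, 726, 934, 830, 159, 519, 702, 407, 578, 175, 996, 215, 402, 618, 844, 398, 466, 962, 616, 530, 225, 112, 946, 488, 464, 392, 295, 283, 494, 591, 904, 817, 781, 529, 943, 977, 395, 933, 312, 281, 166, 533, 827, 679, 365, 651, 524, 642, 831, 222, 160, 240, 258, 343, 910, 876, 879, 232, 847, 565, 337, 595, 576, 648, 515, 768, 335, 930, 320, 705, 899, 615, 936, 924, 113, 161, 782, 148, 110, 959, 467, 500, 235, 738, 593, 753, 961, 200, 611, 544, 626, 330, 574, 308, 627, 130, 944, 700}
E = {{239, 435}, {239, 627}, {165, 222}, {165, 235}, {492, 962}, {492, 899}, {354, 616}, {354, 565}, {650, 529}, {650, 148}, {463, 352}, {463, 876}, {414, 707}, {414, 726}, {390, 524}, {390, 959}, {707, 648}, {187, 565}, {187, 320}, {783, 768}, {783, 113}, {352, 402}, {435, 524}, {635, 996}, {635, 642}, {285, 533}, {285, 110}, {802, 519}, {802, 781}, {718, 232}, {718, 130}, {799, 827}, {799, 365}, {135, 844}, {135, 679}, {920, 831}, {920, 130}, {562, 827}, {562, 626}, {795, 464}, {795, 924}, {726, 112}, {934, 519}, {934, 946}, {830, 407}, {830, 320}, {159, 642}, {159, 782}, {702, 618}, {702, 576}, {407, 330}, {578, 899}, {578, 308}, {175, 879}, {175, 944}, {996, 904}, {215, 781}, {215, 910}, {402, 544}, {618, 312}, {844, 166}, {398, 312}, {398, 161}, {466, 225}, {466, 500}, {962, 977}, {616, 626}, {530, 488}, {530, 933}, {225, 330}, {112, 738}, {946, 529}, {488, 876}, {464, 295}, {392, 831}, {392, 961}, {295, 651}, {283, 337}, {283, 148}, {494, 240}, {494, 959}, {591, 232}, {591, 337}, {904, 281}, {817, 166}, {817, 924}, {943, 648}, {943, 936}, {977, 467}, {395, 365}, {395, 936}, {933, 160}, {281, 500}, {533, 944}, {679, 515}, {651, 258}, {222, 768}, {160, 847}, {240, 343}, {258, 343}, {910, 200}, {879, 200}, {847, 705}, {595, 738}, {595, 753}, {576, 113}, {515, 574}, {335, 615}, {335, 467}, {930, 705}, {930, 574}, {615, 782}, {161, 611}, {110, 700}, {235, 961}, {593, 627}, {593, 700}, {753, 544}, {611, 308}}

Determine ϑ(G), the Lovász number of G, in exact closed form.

119*cos(pi/119)/(cos(pi/119) + 1)

deg(235) = 2; N(235) = {165, 961}.
Vertex 464 has 2 neighbors: 795, 295.
Vertex 365 has 2 neighbors: 799, 395.
N(930) = {705, 574}, |N(930)| = 2.
G on 119 vertices is 2-regular; this is C_{119}, the 119-cycle.
Distinct eigenvalues (to 3 d.p.): [2.0, 1.997, 1.989, 1.975, 1.956, 1.931, 1.9, 1.865, 1.824, 1.778, 1.728, 1.672, 1.612, 1.547, 1.478, 1.405, 1.328, 1.247, 1.163, 1.075, 0.985, 0.891, 0.796, 0.698, 0.598, 0.496, 0.393, 0.289, 0.185, 0.079, -0.026, -0.132, -0.237, -0.342, -0.445, -0.547, -0.648, -0.747, -0.844, -0.938, -1.03, -1.119, -1.205, -1.288, -1.367, -1.442, -1.513, -1.58, -1.642, -1.7, -1.754, -1.802, -1.845, -1.883, -1.916, -1.944, -1.966, -1.983, -1.994, -1.999].
Lovász: ϑ = −119(-2*cos(pi/119))/(2+-(-1)*2*cos(pi/119)) = 119*cos(pi/119)/(cos(pi/119) + 1).
= 59.489631564… (decimal).
59 ≤ 119*cos(pi/119)/(cos(pi/119) + 1) ≤ 60: both strict.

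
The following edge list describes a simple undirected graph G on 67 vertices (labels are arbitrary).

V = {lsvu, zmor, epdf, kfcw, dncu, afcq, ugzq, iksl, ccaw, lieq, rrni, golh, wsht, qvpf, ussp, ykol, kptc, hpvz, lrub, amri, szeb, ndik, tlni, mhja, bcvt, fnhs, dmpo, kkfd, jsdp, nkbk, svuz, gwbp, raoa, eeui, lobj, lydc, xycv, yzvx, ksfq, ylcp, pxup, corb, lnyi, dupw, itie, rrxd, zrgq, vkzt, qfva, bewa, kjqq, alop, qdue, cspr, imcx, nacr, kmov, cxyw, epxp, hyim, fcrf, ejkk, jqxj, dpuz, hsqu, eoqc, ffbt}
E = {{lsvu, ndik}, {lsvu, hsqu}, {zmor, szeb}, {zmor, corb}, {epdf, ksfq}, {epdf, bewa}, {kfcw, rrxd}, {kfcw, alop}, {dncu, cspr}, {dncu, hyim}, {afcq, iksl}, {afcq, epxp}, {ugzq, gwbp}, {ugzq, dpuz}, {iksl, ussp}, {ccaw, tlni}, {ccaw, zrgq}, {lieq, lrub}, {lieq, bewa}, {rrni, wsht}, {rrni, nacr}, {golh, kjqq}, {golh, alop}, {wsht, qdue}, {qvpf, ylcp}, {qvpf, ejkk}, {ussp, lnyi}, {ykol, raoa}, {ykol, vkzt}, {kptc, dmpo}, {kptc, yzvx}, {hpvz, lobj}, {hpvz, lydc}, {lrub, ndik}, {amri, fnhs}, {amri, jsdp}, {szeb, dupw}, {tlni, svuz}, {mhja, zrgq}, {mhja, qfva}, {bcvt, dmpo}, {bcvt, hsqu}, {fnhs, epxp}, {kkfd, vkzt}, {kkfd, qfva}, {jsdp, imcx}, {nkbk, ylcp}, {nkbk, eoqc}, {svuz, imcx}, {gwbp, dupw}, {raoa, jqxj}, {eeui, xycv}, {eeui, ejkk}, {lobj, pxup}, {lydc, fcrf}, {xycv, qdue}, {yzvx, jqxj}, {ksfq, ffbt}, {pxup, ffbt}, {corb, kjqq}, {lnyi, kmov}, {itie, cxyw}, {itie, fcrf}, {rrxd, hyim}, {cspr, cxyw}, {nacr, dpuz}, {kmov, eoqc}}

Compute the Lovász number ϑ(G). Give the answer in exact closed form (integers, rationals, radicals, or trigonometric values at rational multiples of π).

67*cos(pi/67)/(cos(pi/67) + 1)

N(fcrf) = {lydc, itie}, |N(fcrf)| = 2.
deg(ndik) = 2; N(ndik) = {lsvu, lrub}.
Vertex amri has 2 neighbors: fnhs, jsdp.
N(svuz) = {tlni, imcx}, |N(svuz)| = 2.
G on 67 vertices is 2-regular; a single 67-cycle (edge-transitive).
The 34 distinct eigenvalues: [2.0, 1.9912, 1.9649, 1.9214, 1.8609, 1.7841, 1.6917, 1.5843, 1.4631, 1.3289, 1.1831, 1.0269, 0.8617, 0.6889, 0.5101, 0.3268, 0.1406, -0.0469, -0.2339, -0.4189, -0.6002, -0.7762, -0.9454, -1.1063, -1.2574, -1.3975, -1.5254, -1.6398, -1.7398, -1.8245, -1.8932, -1.9453, -1.9802, -1.9978].
ϑ = −N·λ_min/(λ_max−λ_min) = −67·(-2*cos(pi/67))/(2−(-2*cos(pi/67))) = 67*cos(pi/67)/(cos(pi/67) + 1).
≈ 33.48158 (to 5 d.p.).
Lovász sandwich 33 ≤ 67*cos(pi/67)/(cos(pi/67) + 1) ≤ 34: both strict.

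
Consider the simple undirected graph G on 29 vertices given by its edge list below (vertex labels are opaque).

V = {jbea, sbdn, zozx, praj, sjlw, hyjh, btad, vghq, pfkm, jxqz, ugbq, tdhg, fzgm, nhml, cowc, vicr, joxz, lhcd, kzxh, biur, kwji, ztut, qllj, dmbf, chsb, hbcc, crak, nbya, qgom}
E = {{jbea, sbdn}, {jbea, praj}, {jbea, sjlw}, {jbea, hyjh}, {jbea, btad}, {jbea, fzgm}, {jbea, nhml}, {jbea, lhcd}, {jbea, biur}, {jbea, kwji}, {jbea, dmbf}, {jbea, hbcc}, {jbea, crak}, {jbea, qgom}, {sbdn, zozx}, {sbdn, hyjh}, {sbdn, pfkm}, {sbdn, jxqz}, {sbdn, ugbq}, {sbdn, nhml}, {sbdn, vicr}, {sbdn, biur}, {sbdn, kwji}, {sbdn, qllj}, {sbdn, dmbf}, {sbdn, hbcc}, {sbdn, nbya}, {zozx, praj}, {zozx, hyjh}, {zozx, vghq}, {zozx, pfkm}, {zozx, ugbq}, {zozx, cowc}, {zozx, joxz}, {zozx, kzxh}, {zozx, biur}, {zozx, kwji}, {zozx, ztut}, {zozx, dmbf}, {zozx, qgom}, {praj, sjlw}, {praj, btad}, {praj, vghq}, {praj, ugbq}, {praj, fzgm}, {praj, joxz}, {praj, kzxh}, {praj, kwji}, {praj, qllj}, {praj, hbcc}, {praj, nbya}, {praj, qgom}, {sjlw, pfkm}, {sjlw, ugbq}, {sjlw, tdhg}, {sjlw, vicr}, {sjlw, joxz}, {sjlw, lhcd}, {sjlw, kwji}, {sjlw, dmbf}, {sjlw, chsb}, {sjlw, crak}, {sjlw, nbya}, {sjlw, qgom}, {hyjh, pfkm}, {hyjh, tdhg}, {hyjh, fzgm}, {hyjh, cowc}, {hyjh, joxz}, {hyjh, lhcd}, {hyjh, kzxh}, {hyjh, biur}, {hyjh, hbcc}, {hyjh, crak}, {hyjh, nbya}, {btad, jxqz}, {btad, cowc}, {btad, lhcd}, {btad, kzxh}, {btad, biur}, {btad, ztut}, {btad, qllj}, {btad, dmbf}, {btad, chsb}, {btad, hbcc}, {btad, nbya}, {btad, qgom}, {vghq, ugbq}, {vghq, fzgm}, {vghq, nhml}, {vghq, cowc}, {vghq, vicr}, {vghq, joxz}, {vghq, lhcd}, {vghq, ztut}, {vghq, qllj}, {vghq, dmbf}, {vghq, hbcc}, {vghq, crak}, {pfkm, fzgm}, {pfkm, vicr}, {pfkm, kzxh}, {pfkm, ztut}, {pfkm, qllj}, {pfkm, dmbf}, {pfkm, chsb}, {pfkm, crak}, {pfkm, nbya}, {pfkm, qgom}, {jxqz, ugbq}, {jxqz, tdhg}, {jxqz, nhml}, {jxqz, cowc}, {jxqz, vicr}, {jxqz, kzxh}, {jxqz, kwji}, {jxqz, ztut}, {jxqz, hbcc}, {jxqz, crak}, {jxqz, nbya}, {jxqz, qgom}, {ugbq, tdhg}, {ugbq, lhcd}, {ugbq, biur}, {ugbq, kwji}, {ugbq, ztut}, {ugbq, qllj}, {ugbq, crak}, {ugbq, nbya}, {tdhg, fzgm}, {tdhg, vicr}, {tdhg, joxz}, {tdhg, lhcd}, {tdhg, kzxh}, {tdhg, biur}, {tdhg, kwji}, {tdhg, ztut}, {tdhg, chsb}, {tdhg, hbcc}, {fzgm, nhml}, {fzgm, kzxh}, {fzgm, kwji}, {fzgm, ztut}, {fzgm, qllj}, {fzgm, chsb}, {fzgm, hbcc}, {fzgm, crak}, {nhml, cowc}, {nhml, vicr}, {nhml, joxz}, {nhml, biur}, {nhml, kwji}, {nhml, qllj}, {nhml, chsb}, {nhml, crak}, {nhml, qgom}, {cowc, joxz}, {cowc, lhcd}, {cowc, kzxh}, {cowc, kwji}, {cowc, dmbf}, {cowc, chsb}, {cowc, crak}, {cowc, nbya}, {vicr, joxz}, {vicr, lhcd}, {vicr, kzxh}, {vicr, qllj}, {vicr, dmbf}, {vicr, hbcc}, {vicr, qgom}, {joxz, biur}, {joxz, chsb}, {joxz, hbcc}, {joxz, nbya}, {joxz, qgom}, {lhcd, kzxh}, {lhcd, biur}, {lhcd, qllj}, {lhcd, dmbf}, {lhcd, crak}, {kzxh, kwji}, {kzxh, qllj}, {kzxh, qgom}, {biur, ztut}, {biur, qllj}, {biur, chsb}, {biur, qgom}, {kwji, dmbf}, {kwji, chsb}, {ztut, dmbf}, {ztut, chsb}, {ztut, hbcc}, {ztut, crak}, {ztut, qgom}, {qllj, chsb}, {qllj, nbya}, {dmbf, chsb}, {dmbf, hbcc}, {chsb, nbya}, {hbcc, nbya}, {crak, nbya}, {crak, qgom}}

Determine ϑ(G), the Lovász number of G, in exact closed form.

N(joxz) = {zozx, praj, sjlw, hyjh, vghq, tdhg, nhml, cowc, vicr, biur, chsb, hbcc, nbya, qgom}, |N(joxz)| = 14.
Vertex ztut has 14 neighbors: zozx, btad, vghq, pfkm, jxqz, ugbq, tdhg, fzgm, biur, dmbf, chsb, hbcc, crak, qgom.
deg(nhml) = 14; N(nhml) = {jbea, sbdn, vghq, jxqz, fzgm, cowc, vicr, joxz, biur, kwji, qllj, chsb, crak, qgom}.
Vertex praj has 14 neighbors: jbea, zozx, sjlw, btad, vghq, ugbq, fzgm, joxz, kzxh, kwji, qllj, hbcc, nbya, qgom.
14-regular, N=29; strongly regular (29,14,6,7).
A has 3 distinct eigenvalues ≈ [14.0, 2.19258, -3.19258].
Lovász (edge-transitive): ϑ = −29·(-sqrt(29)/2 - 1/2)/((14)−(-sqrt(29)/2 - 1/2)) = sqrt(29).
Numerically 5.3851648.

sqrt(29)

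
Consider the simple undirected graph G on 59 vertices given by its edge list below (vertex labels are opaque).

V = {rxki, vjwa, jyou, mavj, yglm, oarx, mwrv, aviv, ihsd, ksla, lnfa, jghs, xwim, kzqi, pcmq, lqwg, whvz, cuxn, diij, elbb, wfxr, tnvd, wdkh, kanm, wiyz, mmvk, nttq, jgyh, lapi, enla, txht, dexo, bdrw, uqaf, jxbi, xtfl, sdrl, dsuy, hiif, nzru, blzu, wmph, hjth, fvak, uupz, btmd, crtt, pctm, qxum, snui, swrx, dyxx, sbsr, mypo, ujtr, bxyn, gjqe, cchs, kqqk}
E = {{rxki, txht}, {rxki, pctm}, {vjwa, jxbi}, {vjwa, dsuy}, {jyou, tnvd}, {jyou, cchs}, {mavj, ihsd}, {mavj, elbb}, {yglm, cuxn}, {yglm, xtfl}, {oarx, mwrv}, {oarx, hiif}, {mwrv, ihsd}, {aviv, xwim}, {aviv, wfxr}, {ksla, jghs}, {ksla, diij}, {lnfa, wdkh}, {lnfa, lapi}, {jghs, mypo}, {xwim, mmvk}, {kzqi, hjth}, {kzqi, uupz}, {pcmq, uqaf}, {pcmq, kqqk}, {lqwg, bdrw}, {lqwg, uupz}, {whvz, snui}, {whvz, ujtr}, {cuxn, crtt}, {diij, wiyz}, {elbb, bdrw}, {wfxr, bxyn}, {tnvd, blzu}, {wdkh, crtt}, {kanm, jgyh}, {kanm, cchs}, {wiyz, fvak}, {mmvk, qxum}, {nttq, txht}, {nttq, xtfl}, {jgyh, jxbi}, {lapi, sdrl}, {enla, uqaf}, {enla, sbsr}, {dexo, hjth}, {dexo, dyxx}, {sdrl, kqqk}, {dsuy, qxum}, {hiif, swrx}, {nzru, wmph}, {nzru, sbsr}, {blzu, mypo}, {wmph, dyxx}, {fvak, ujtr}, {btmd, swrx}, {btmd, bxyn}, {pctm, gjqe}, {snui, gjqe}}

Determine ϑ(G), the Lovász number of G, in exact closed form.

Vertex wmph has 2 neighbors: nzru, dyxx.
N(jyou) = {tnvd, cchs}, |N(jyou)| = 2.
deg(wfxr) = 2; N(wfxr) = {aviv, bxyn}.
Vertex kzqi has 2 neighbors: hjth, uupz.
Every vertex has degree 2 (N=59); this is C_{59}, the 59-cycle.
A has 30 distinct eigenvalues ≈ [2.0, 1.98867, 1.954807, 1.898795, 1.82127, 1.723108, 1.605423, 1.469548, 1.317023, 1.149575, 0.969102, 0.777648, 0.577384, 0.370577, 0.159572, -0.053241, -0.265451, -0.474653, -0.678478, -0.874615, -1.060842, -1.235049, -1.395263, -1.539668, -1.666628, -1.774704, -1.862672, -1.929536, -1.974537, -1.997165].
−59·(-2*cos(pi/59)) / ((2)−(-2*cos(pi/59))) = 59*cos(pi/59)/(cos(pi/59) + 1) = ϑ(G).
≈ 29.47907994 (to 8 d.p.).
α=29, χ(Ḡ)=30; ϑ=59*cos(pi/59)/(cos(pi/59) + 1) lies between (both strict).

59*cos(pi/59)/(cos(pi/59) + 1)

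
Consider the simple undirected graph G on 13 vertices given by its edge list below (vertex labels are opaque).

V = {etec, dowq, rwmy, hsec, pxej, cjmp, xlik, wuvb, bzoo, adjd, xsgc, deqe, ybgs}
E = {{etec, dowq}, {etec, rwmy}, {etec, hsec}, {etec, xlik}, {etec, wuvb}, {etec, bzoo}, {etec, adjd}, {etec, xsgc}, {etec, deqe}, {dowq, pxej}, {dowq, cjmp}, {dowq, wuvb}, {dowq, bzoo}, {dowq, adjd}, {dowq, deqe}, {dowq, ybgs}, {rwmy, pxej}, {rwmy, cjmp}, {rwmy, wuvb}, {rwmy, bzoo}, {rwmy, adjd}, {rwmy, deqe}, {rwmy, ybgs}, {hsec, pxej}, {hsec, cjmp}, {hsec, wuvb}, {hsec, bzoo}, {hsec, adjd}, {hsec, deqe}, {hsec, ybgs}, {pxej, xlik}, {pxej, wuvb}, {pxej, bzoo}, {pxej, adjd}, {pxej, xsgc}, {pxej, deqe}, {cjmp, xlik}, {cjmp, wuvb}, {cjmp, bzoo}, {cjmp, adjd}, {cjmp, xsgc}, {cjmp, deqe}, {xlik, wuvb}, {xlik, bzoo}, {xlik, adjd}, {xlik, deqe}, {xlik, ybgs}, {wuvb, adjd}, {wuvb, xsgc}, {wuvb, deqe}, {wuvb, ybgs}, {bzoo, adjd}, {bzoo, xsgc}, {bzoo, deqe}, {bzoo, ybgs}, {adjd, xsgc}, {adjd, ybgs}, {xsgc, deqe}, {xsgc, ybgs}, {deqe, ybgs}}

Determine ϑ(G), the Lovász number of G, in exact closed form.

5

deg(bzoo) = 11; N(bzoo) = {etec, dowq, rwmy, hsec, pxej, cjmp, xlik, adjd, xsgc, deqe, ybgs}.
N(pxej) = {dowq, rwmy, hsec, xlik, wuvb, bzoo, adjd, xsgc, deqe}, |N(pxej)| = 9.
deg(deqe) = 11; N(deqe) = {etec, dowq, rwmy, hsec, pxej, cjmp, xlik, wuvb, bzoo, xsgc, ybgs}.
Vertex ybgs has 9 neighbors: dowq, rwmy, hsec, xlik, wuvb, bzoo, adjd, xsgc, deqe.
Complete multipartite on [5, 4, 2, 2]: sandwich collapses at ϑ=5.
= 5.000000000… (decimal).
Check 5 ≤ 5 ≤ 5: collapsed.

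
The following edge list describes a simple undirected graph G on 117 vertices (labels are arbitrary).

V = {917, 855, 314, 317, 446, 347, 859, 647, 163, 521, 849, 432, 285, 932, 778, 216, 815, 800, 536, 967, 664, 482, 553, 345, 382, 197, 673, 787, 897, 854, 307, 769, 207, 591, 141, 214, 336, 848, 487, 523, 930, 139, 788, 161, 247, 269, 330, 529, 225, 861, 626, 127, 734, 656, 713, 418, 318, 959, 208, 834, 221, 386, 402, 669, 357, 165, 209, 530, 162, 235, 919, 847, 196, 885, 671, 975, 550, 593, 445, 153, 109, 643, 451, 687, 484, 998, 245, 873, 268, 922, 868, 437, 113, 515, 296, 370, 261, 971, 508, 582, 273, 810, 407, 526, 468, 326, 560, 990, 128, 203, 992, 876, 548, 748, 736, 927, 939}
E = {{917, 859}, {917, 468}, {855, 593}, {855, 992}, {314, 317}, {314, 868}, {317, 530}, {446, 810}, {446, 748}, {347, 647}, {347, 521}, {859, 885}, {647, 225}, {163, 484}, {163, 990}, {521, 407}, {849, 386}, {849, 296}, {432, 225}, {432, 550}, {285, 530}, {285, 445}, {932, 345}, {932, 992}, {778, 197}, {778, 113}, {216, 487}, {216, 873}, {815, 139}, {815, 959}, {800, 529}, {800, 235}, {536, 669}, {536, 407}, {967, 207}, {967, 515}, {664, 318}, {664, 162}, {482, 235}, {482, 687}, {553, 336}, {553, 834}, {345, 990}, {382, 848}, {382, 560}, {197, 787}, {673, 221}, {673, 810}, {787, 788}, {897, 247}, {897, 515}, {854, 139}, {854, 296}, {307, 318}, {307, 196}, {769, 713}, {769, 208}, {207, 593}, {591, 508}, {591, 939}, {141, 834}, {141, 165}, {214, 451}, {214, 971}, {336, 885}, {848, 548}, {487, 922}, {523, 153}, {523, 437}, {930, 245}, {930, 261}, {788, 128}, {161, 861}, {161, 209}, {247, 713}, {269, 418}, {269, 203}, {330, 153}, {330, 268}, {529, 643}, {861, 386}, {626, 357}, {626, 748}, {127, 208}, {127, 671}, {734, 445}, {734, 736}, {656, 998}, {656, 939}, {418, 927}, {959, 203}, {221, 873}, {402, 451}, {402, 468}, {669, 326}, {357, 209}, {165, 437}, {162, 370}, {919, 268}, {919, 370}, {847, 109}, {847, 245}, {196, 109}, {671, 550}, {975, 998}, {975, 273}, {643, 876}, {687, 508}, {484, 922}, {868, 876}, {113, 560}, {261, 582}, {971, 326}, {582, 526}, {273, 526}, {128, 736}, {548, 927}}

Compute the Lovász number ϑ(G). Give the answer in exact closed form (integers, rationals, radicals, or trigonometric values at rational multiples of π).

Vertex 868 has 2 neighbors: 314, 876.
Vertex 664 has 2 neighbors: 318, 162.
N(854) = {139, 296}, |N(854)| = 2.
N(113) = {778, 560}, |N(113)| = 2.
Every vertex has degree 2 (N=117); a single 117-cycle (edge-transitive).
The 59 distinct eigenvalues: [2.0, 1.997117, 1.988475, 1.974101, 1.954034, 1.928333, 1.897073, 1.860343, 1.818249, 1.770912, 1.71847, 1.661072, 1.598886, 1.532089, 1.460875, 1.385449, 1.306028, 1.222842, 1.136129, 1.046142, 0.953137, 0.857385, 0.759161, 0.658748, 0.556435, 0.452518, 0.347296, 0.241073, 0.134155, 0.02685, -0.080532, -0.187682, -0.294291, -0.400051, -0.504658, -0.60781, -0.70921, -0.808564, -0.905588, -1.0, -1.091529, -1.179911, -1.264891, -1.346224, -1.423675, -1.497021, -1.566052, -1.630567, -1.69038, -1.74532, -1.795227, -1.839959, -1.879385, -1.913393, -1.941884, -1.964775, -1.982002, -1.993515, -1.999279].
Lovász: ϑ = −117(-2*cos(pi/117))/(2+-(-1)*2*cos(pi/117)) = 117*cos(pi/117)/(cos(pi/117) + 1).
Numerically 58.489454284.
α=58, χ(Ḡ)=59; ϑ=117*cos(pi/117)/(cos(pi/117) + 1) lies between (both strict).

117*cos(pi/117)/(cos(pi/117) + 1)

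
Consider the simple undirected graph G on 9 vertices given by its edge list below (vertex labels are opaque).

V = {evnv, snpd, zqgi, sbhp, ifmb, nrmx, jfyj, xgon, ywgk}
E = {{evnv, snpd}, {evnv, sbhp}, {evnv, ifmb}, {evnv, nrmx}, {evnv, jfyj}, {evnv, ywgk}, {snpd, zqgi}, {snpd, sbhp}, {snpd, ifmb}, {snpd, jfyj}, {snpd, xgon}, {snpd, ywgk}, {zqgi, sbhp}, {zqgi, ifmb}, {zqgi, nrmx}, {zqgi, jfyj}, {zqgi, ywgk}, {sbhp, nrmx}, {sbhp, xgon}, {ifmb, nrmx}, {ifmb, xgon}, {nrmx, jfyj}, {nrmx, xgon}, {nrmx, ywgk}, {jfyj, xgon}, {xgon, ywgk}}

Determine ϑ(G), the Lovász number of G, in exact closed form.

deg(xgon) = 6; N(xgon) = {snpd, sbhp, ifmb, nrmx, jfyj, ywgk}.
deg(ifmb) = 5; N(ifmb) = {evnv, snpd, zqgi, nrmx, xgon}.
deg(sbhp) = 5; N(sbhp) = {evnv, snpd, zqgi, nrmx, xgon}.
deg(snpd) = 7; N(snpd) = {evnv, zqgi, sbhp, ifmb, jfyj, xgon, ywgk}.
3 parts of sizes [4, 3, 2]; α(G) = 4 = ϑ (perfect).
Numerically 4.00000000.
Check 4 ≤ 4 ≤ 4: collapsed.

4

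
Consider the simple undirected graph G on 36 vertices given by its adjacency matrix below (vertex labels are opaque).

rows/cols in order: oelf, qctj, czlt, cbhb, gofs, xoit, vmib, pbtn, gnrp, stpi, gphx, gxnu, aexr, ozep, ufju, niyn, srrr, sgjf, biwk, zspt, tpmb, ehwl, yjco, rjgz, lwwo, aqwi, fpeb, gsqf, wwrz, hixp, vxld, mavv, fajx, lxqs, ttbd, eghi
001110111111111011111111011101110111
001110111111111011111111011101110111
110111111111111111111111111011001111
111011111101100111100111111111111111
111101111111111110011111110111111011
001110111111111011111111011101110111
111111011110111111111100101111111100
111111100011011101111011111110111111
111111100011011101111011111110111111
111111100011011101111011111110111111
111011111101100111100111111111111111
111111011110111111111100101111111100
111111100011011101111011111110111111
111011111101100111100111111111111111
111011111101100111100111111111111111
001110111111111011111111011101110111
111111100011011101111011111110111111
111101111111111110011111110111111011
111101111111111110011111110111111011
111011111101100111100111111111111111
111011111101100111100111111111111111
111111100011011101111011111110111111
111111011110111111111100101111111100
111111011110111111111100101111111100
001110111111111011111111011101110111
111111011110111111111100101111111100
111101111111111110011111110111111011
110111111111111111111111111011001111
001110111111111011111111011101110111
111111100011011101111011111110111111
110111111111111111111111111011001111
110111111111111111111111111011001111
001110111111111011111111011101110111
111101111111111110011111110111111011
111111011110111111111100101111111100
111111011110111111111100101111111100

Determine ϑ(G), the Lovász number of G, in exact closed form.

7

deg(zspt) = 30; N(zspt) = {oelf, qctj, czlt, gofs, xoit, vmib, pbtn, gnrp, stpi, gxnu, aexr, niyn, srrr, sgjf, biwk, ehwl, yjco, rjgz, lwwo, aqwi, fpeb, gsqf, wwrz, hixp, vxld, mavv, fajx, lxqs, ttbd, eghi}.
deg(mavv) = 32; N(mavv) = {oelf, qctj, cbhb, gofs, xoit, vmib, pbtn, gnrp, stpi, gphx, gxnu, aexr, ozep, ufju, niyn, srrr, sgjf, biwk, zspt, tpmb, ehwl, yjco, rjgz, lwwo, aqwi, fpeb, wwrz, hixp, fajx, lxqs, ttbd, eghi}.
Vertex sgjf has 31 neighbors: oelf, qctj, czlt, cbhb, xoit, vmib, pbtn, gnrp, stpi, gphx, gxnu, aexr, ozep, ufju, niyn, srrr, zspt, tpmb, ehwl, yjco, rjgz, lwwo, aqwi, gsqf, wwrz, hixp, vxld, mavv, fajx, ttbd, eghi.
N(gnrp) = {oelf, qctj, czlt, cbhb, gofs, xoit, vmib, gphx, gxnu, ozep, ufju, niyn, sgjf, biwk, zspt, tpmb, yjco, rjgz, lwwo, aqwi, fpeb, gsqf, wwrz, vxld, mavv, fajx, lxqs, ttbd, eghi}, |N(gnrp)| = 29.
G = K_{7,7,7,6,5,4}: α = 7 = χ(Ḡ), so ϑ = 7.
ϑ(G) ≈ 7.00000000.
7 ≤ 7 ≤ 7: collapsed.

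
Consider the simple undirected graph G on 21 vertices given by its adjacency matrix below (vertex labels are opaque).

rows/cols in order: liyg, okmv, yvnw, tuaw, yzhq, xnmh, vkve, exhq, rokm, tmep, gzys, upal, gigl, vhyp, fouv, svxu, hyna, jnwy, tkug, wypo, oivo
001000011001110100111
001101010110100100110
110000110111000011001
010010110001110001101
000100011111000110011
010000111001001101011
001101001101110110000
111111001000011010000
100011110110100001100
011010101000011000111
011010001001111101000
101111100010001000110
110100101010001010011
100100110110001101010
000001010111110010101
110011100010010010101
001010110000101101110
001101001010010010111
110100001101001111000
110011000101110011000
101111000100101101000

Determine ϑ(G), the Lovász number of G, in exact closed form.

6

Vertex oivo has 10 neighbors: liyg, yvnw, tuaw, yzhq, xnmh, tmep, gigl, fouv, svxu, jnwy.
N(liyg) = {yvnw, exhq, rokm, upal, gigl, vhyp, svxu, tkug, wypo, oivo}, |N(liyg)| = 10.
Vertex gzys has 10 neighbors: okmv, yvnw, yzhq, rokm, upal, gigl, vhyp, fouv, svxu, jnwy.
Vertex svxu has 10 neighbors: liyg, okmv, yzhq, xnmh, vkve, gzys, vhyp, hyna, tkug, oivo.
21-vertex 10-regular graph: Kneser K(7,2) on C(7,2)=21 vertices.
A has 3 distinct eigenvalues ≈ [10.0, 1.0, -4.0].
Lovász (edge-transitive): ϑ = −21·(-4)/((10)−(-4)) = 6.
≈ 6.000000000 (to 9 d.p.).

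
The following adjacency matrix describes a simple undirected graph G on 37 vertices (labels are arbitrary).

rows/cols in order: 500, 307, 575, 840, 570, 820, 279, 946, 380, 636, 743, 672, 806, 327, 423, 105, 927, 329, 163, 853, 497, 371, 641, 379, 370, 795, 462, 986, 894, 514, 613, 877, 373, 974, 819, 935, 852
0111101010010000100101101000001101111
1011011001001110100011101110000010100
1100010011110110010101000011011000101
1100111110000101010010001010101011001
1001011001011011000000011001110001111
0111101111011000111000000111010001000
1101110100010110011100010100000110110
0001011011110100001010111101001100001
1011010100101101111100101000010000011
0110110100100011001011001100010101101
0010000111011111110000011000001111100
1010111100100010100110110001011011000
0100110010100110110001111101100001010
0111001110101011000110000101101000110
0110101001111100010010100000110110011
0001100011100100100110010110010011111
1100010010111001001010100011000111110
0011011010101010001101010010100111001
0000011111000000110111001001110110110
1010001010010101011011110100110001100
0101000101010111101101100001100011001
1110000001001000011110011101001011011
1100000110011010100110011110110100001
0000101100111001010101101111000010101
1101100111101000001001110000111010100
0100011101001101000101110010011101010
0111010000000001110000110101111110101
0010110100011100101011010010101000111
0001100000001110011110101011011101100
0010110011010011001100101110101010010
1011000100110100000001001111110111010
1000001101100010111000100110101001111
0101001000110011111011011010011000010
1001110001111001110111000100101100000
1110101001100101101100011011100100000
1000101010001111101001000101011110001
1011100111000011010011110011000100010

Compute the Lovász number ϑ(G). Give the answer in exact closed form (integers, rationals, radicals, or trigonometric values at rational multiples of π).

deg(497) = 18; N(497) = {307, 840, 946, 636, 672, 327, 423, 105, 927, 163, 853, 371, 641, 986, 894, 373, 974, 852}.
N(974) = {500, 840, 570, 820, 636, 743, 672, 806, 105, 927, 329, 853, 497, 371, 795, 894, 613, 877}, |N(974)| = 18.
N(672) = {500, 575, 570, 820, 279, 946, 743, 423, 927, 853, 497, 641, 379, 986, 514, 613, 373, 974}, |N(672)| = 18.
N(986) = {575, 570, 820, 946, 672, 806, 327, 927, 163, 497, 371, 379, 462, 894, 613, 819, 935, 852}, |N(986)| = 18.
Regular of degree 18 on 37 vertices: strongly regular (37,18,8,9).
spec(A) ≈ [18.0, 2.54138, -3.54138] (distinct, 5 d.p.).
−37·(-sqrt(37)/2 - 1/2) / ((18)−(-sqrt(37)/2 - 1/2)) = sqrt(37) = ϑ(G).
= 6.0828… (decimal).

sqrt(37)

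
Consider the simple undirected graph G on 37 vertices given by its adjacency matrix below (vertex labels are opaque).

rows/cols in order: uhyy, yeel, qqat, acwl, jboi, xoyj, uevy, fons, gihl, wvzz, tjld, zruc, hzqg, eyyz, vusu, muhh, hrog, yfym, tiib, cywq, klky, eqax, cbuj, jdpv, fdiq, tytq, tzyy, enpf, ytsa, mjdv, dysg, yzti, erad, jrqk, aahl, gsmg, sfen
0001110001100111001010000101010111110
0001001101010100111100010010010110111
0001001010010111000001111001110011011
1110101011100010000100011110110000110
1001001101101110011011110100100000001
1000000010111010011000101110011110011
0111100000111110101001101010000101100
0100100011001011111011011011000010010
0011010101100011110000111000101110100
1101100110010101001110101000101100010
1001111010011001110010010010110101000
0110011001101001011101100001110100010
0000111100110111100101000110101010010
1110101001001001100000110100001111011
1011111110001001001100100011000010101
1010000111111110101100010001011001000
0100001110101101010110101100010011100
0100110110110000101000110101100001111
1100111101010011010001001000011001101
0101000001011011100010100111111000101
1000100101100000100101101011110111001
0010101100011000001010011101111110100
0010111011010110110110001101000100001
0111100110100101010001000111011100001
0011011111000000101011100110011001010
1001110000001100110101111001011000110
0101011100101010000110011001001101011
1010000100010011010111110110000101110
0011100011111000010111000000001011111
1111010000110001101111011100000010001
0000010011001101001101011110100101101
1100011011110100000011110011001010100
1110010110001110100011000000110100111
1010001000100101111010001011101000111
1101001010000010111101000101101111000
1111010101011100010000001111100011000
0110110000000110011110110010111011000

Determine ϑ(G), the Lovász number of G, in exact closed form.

sqrt(37)

N(hrog) = {yeel, uevy, fons, gihl, tjld, hzqg, eyyz, muhh, yfym, cywq, klky, cbuj, fdiq, tytq, mjdv, erad, jrqk, aahl}, |N(hrog)| = 18.
N(dysg) = {xoyj, gihl, wvzz, hzqg, eyyz, muhh, tiib, cywq, eqax, jdpv, fdiq, tytq, tzyy, ytsa, yzti, jrqk, aahl, sfen}, |N(dysg)| = 18.
N(klky) = {uhyy, jboi, fons, wvzz, tjld, hrog, cywq, eqax, cbuj, fdiq, tzyy, enpf, ytsa, mjdv, yzti, erad, jrqk, sfen}, |N(klky)| = 18.
N(wvzz) = {uhyy, yeel, acwl, jboi, fons, gihl, zruc, eyyz, muhh, tiib, cywq, klky, cbuj, fdiq, ytsa, dysg, yzti, gsmg}, |N(wvzz)| = 18.
Regular of degree 18 on 37 vertices: SR(37,18,8,9) — a Paley graph.
The 3 distinct eigenvalues: [18.0, 2.541, -3.541].
ϑ = −N·λ_min/(λ_max−λ_min) = −37·(-sqrt(37)/2 - 1/2)/(18−(-sqrt(37)/2 - 1/2)) = sqrt(37).
Numerically 6.082763.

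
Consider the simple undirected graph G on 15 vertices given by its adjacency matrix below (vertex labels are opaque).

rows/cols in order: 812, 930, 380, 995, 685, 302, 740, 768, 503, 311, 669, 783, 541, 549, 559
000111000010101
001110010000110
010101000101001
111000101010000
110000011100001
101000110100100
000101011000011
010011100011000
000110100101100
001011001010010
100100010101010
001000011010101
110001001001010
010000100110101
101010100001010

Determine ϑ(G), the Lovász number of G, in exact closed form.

5

deg(311) = 6; N(311) = {380, 685, 302, 503, 669, 549}.
deg(302) = 6; N(302) = {812, 380, 740, 768, 311, 541}.
N(549) = {930, 740, 311, 669, 541, 559}, |N(549)| = 6.
N(783) = {380, 768, 503, 669, 541, 559}, |N(783)| = 6.
G on 15 vertices is 6-regular; Kneser-type, 2-subsets of [6].
A has 3 distinct eigenvalues ≈ [6.0, 1.0, -3.0].
−15·(-3) / ((6)−(-3)) = 5 = ϑ(G).
≈ 5.00000000 (to 8 d.p.).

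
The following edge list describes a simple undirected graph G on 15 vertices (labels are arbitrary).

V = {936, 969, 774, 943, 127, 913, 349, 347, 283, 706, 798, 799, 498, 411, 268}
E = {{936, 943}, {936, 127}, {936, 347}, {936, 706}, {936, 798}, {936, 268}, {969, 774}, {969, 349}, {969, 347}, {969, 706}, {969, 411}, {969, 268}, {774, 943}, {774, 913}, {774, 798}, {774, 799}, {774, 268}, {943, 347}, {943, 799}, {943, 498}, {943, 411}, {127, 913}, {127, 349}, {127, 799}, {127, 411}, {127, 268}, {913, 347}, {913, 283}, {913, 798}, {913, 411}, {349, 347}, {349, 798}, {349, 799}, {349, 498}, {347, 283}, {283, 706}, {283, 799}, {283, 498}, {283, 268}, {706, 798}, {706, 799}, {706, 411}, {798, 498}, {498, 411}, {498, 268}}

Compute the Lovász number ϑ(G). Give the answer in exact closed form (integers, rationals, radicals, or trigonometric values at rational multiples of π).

Vertex 774 has 6 neighbors: 969, 943, 913, 798, 799, 268.
Vertex 799 has 6 neighbors: 774, 943, 127, 349, 283, 706.
N(283) = {913, 347, 706, 799, 498, 268}, |N(283)| = 6.
Vertex 498 has 6 neighbors: 943, 349, 283, 798, 411, 268.
Regular of degree 6 on 15 vertices: this is K(6,2), the Kneser graph.
The 3 distinct eigenvalues: [6.0, 1.0, -3.0].
Lovász: ϑ = −15(-3)/(6+-1*(-3)) = 5.
ϑ(G) ≈ 5.000000.

5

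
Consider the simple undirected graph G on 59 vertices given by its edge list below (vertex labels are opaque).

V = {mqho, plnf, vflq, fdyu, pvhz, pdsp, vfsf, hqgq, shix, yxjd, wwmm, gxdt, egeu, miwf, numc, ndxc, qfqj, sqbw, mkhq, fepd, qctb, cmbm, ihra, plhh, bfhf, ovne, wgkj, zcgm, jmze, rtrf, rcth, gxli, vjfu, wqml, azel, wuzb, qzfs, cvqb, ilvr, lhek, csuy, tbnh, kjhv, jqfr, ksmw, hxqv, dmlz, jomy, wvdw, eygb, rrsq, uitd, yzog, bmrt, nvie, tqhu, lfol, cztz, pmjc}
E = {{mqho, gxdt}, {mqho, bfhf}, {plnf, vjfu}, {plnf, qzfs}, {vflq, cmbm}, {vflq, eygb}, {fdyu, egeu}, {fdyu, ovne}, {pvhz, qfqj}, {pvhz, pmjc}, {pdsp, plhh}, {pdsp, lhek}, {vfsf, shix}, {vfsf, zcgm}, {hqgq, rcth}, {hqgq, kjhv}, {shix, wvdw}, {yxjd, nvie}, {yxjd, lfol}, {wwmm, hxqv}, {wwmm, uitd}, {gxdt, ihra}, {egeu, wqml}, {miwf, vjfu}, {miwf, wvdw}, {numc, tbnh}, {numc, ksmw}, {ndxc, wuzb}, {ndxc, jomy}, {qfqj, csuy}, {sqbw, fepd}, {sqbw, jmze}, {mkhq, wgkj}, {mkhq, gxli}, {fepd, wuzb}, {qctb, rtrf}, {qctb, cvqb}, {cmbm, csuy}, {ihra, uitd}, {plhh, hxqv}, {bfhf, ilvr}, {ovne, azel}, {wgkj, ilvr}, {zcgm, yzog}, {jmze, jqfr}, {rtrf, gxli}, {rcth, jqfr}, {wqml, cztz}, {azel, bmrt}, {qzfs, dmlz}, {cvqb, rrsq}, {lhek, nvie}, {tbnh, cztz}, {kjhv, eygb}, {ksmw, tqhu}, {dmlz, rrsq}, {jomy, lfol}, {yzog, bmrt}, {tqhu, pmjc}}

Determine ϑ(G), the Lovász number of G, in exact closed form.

59*cos(pi/59)/(cos(pi/59) + 1)

N(miwf) = {vjfu, wvdw}, |N(miwf)| = 2.
deg(wqml) = 2; N(wqml) = {egeu, cztz}.
N(eygb) = {vflq, kjhv}, |N(eygb)| = 2.
deg(gxli) = 2; N(gxli) = {mkhq, rtrf}.
2-regular, N=59; the odd cycle C_{59}.
Distinct eigenvalues (to 6 d.p.): [2.0, 1.98867, 1.954807, 1.898795, 1.82127, 1.723108, 1.605423, 1.469548, 1.317023, 1.149575, 0.969102, 0.777648, 0.577384, 0.370577, 0.159572, -0.053241, -0.265451, -0.474653, -0.678478, -0.874615, -1.060842, -1.235049, -1.395263, -1.539668, -1.666628, -1.774704, -1.862672, -1.929536, -1.974537, -1.997165].
With N=59: ϑ(G) = 59·(-(-1)*2*cos(pi/59))/(2−(-2*cos(pi/59))) = 59*cos(pi/59)/(cos(pi/59) + 1).
≈ 29.479079936 (to 9 d.p.).
α=29, χ(Ḡ)=30; ϑ=59*cos(pi/59)/(cos(pi/59) + 1) lies between (both strict).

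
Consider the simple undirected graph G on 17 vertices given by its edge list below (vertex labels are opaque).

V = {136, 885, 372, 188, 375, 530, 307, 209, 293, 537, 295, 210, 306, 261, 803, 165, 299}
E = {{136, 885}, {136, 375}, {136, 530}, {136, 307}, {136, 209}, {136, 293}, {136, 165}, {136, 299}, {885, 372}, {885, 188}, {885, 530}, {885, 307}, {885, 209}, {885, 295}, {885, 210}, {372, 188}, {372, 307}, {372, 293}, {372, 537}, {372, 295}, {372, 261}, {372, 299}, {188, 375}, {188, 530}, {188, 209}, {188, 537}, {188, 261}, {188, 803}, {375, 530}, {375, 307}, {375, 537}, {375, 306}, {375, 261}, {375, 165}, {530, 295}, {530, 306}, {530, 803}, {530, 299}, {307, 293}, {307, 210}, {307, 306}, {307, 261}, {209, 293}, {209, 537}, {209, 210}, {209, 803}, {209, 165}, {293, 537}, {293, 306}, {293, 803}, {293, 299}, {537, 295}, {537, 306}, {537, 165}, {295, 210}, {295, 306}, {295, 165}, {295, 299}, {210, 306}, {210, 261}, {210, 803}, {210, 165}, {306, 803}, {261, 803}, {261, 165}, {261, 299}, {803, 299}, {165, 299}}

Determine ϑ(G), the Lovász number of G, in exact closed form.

sqrt(17)

deg(293) = 8; N(293) = {136, 372, 307, 209, 537, 306, 803, 299}.
Vertex 537 has 8 neighbors: 372, 188, 375, 209, 293, 295, 306, 165.
N(372) = {885, 188, 307, 293, 537, 295, 261, 299}, |N(372)| = 8.
Vertex 299 has 8 neighbors: 136, 372, 530, 293, 295, 261, 803, 165.
G on 17 vertices is 8-regular; strongly regular (17,8,3,4).
Distinct eigenvalues (to 4 d.p.): [8.0, 1.5616, -2.5616].
ϑ = −N·λ_min/(λ_max−λ_min) = −17·(-sqrt(17)/2 - 1/2)/(8−(-sqrt(17)/2 - 1/2)) = sqrt(17).
Numerically 4.12311.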